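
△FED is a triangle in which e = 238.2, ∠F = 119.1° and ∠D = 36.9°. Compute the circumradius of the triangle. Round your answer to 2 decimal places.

The third angle is ∠E = 180° − ∠D − ∠F = 24.00°.
Law of sines: f = e·sin F/sin E ≈ 511.71.
Law of sines: d = e·sin D/sin E ≈ 351.63.
Circumradius = e/(2 sin E) ≈ 292.82.

292.82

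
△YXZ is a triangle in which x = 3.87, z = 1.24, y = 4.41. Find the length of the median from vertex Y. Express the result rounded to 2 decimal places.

Median from Y: ½√(2·x² + 2·z² − y²) ≈ 1.8426.

1.84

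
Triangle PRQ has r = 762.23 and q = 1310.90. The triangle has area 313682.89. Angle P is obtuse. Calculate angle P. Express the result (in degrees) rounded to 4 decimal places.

From area = ½·r·q·sin P, we get sin P = 2·area/(r·q) ≈ 0.62786.
Taking the obtuse solution, ∠P ≈ 141.11°.

141.1073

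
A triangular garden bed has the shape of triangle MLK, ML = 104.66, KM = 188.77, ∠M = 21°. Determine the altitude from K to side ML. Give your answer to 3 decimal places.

67.649

By the law of cosines, LK² = KM² + ML² − 2·KM·ML·cos M = 9699, so LK ≈ 98.483.
Area = ½·KM·ML·sin M ≈ 3540.1.
The altitude from K has length 2·area/ML ≈ 67.649.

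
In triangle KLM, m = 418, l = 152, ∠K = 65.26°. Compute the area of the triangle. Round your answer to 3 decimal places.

area ≈ 28852.213

Area = ½·l·m·sin K ≈ 28852.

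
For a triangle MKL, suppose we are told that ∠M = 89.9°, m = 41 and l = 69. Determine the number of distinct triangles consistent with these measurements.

0

l·sin M = 69·sin(89.9°) ≈ 69.
Since m = 41 < 69 = l sin M, no triangle exists.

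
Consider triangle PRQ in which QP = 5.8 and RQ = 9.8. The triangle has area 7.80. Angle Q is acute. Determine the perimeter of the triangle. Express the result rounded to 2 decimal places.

From area = ½·RQ·QP·sin Q, we get sin Q = 2·area/(RQ·QP) ≈ 0.27445.
Taking the acute solution, ∠Q ≈ 15.93°.
Law of cosines then gives PR ≈ 4.5128.
Perimeter = 9.8 + 5.8 + 4.5128 = 20.113.

20.11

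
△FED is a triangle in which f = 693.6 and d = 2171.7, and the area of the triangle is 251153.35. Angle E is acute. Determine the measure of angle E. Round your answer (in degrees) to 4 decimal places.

From area = ½·d·f·sin E, we get sin E = 2·area/(d·f) ≈ 0.33347.
Taking the acute solution, ∠E ≈ 19.48°.

19.4797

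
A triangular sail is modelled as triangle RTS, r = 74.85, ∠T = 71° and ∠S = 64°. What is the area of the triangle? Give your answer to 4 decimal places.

The third angle is ∠R = 180° − ∠T − ∠S = 45.00°.
Law of sines: t = r·sin T/sin R ≈ 100.09.
Law of sines: s = r·sin S/sin R ≈ 95.141.
Area = ½·r·t·sin S ≈ 3366.7.

3366.6569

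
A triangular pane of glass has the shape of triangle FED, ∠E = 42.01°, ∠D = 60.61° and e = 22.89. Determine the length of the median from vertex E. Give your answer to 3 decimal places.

m_E ≈ 29.496

The third angle is ∠F = 180° − ∠E − ∠D = 77.38°.
Law of sines: f = e·sin F/sin E ≈ 33.376.
Law of sines: d = e·sin D/sin E ≈ 29.8.
Median from E: ½√(2·d² + 2·f² − e²) ≈ 29.496.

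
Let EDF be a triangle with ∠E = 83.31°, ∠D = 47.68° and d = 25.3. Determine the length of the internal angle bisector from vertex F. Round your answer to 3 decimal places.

The third angle is ∠F = 180° − ∠E − ∠D = 49.01°.
Law of sines: e = d·sin E/sin D ≈ 33.984.
Law of sines: f = d·sin F/sin D ≈ 25.828.
The bisector from F has length 2·e·d·cos(∠F/2)/(e+d) ≈ 26.393.

26.393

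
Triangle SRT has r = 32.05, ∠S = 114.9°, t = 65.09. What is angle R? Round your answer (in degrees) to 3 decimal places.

20.301

By the law of cosines, s² = r² + t² − 2·r·t·cos S = 7020.6, so s ≈ 83.789.
Law of cosines again: cos R = (t² + s² − r²)/(2·t·s) ≈ 0.93788, so ∠R ≈ 20.30°.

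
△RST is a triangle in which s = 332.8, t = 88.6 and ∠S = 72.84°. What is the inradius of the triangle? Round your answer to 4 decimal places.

38.2895

Law of sines: sin T = t·sin S/s ≈ 0.25437.
Since s ≥ t, only the acute value applies: ∠T ≈ 14.74°.
Then ∠R = 180° − ∠S − ∠T ≈ 92.42°.
Law of sines gives r = s·sin R/sin S ≈ 347.99.
Area = ½·s·t·sin R ≈ 14730.
Semiperimeter p = (347.99+332.8+88.6)/2 = 384.7.
Inradius = area/p = 14730/384.7 ≈ 38.29.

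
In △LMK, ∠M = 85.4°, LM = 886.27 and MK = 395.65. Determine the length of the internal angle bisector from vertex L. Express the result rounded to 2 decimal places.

891.64

By the law of cosines, KL² = LM² + MK² − 2·LM·MK·cos M = 8.8577e+05, so KL ≈ 941.15.
Law of cosines again: cos L = (KL² + LM² − MK²)/(2·KL·LM) ≈ 0.90797, so ∠L ≈ 24.77°.
The bisector from L has length 2·KL·LM·cos(∠L/2)/(KL+LM) ≈ 891.64.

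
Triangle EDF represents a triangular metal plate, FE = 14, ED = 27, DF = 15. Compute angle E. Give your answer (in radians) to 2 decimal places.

By the law of cosines, cos E = (FE² + ED² − DF²) / (2·FE·ED) ≈ 0.92593, so ∠E ≈ 0.387 rad.

∠E ≈ 0.39 rad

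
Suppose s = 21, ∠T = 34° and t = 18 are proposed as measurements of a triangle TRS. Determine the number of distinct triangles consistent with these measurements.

2

s·sin T = 21·sin(34°) ≈ 11.74.
Since s sin T < t < s (11.74 < 18 < 21), two triangles exist.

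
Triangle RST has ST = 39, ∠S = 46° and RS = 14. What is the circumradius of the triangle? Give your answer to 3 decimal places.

By the law of cosines, TR² = RS² + ST² − 2·RS·ST·cos S = 958.43, so TR ≈ 30.959.
Area = ½·RS·ST·sin S ≈ 196.38.
Circumradius = TR/(2 sin S) ≈ 21.519.

21.519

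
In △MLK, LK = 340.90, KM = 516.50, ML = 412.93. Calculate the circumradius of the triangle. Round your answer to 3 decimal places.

258.901

By the law of cosines, cos M = (KM² + ML² − LK²) / (2·KM·ML) ≈ 0.75270, so ∠M ≈ 0.719 rad.
Circumradius = LK/(2 sin M) ≈ 258.9.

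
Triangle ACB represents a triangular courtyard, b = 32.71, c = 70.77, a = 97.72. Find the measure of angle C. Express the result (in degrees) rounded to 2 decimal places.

28.64

By the law of cosines, cos C = (b² + a² − c²) / (2·b·a) ≈ 0.87766, so ∠C ≈ 28.64°.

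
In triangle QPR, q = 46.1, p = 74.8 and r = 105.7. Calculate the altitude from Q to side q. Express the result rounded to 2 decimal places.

64.75

Semiperimeter s = (46.1 + 74.8 + 105.7)/2 = 113.3.
Heron's formula: area = √(113.3·67.2·38.5·7.6) ≈ 1492.6.
The altitude from Q has length 2·area/q ≈ 64.754.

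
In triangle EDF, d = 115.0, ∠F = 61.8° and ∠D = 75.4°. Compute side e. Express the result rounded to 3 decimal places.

80.743

The third angle is ∠E = 180° − ∠D − ∠F = 42.80°.
Law of sines: e = d·sin E/sin D ≈ 80.743.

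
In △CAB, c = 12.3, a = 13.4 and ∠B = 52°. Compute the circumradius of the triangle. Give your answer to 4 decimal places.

R ≈ 7.1759

By the law of cosines, b² = c² + a² − 2·c·a·cos B = 127.9, so b ≈ 11.309.
Area = ½·c·a·sin B ≈ 64.94.
Circumradius = b/(2 sin B) ≈ 7.1759.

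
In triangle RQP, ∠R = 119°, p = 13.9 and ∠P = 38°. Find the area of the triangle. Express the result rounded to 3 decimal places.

53.623

The third angle is ∠Q = 180° − ∠P − ∠R = 23.00°.
Law of sines: r = p·sin R/sin P ≈ 19.747.
Law of sines: q = p·sin Q/sin P ≈ 8.8217.
Area = ½·p·r·sin Q ≈ 53.623.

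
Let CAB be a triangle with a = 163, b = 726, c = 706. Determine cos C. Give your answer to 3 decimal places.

By the law of cosines, cos C = (a² + b² − c²) / (2·a·b) ≈ 0.23327, so ∠C ≈ 76.51°.

cos C ≈ 0.233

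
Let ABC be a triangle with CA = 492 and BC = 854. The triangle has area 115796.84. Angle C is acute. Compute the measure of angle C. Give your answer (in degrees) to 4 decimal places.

33.4489

From area = ½·BC·CA·sin C, we get sin C = 2·area/(BC·CA) ≈ 0.55119.
Taking the acute solution, ∠C ≈ 33.45°.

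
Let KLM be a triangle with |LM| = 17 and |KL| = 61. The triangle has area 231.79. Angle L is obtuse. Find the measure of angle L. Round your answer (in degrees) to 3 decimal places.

From area = ½·|KL|·|LM|·sin L, we get sin L = 2·area/(|KL|·|LM|) ≈ 0.44704.
Taking the obtuse solution, ∠L ≈ 153.45°.

153.446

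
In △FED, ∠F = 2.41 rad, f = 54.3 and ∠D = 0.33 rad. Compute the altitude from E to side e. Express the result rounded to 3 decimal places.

The third angle is ∠E = π − ∠D − ∠F = 0.402 rad.
Law of sines: e = f·sin E/sin F ≈ 31.771.
Law of sines: d = f·sin D/sin F ≈ 26.338.
Area = ½·f·e·sin D ≈ 279.52.
The altitude from E has length 2·area/e ≈ 17.596.

h_E ≈ 17.596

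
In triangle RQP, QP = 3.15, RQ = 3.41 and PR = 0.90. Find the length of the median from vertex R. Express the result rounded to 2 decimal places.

m_R ≈ 1.93

Median from R: ½√(2·PR² + 2·RQ² − QP²) ≈ 1.9335.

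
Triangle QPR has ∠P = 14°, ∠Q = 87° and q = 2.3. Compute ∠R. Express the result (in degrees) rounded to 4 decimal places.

∠R ≈ 79.0000°

The third angle is ∠R = 180° − ∠Q − ∠P = 79.00°.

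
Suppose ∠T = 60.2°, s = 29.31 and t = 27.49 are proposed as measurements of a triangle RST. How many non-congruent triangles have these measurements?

s·sin T = 29.31·sin(60.2°) ≈ 25.43.
Since s sin T < t < s (25.43 < 27.49 < 29.31), two triangles exist.

2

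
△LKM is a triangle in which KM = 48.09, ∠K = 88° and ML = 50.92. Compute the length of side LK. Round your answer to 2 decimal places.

18.50

Law of sines: sin L = KM·sin K/ML ≈ 0.94385.
Since ML ≥ KM, only the acute value applies: ∠L ≈ 70.71°.
Then ∠M = 180° − ∠K − ∠L ≈ 21.29°.
Law of sines gives LK = ML·sin M/sin K ≈ 18.501.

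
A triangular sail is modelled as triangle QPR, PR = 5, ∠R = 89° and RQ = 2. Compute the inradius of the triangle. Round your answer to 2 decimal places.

0.81

By the law of cosines, QP² = PR² + RQ² − 2·PR·RQ·cos R = 28.651, so QP ≈ 5.3527.
Area = ½·PR·RQ·sin R ≈ 4.9992.
Semiperimeter s = (5+2+5.3527)/2 = 6.1763.
Inradius = area/s = 4.9992/6.1763 ≈ 0.80942.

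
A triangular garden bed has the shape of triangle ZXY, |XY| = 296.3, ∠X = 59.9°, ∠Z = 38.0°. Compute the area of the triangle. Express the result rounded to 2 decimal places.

61100.12

The third angle is ∠Y = 180° − ∠Z − ∠X = 82.10°.
Law of sines: |YZ| = |XY|·sin X/sin Z ≈ 416.37.
Law of sines: |ZX| = |XY|·sin Y/sin Z ≈ 476.7.
Area = ½·|XY|·|YZ|·sin Y ≈ 61100.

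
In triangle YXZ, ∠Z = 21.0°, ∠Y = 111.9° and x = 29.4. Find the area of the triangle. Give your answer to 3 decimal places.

The third angle is ∠X = 180° − ∠Z − ∠Y = 47.10°.
Law of sines: y = x·sin Y/sin X ≈ 37.238.
Law of sines: z = x·sin Z/sin X ≈ 14.383.
Area = ½·x·y·sin Z ≈ 196.17.

196.170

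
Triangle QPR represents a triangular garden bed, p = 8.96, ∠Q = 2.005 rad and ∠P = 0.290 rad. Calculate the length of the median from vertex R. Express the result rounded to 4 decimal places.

The third angle is ∠R = π − ∠Q − ∠P = 0.847 rad.
Law of sines: q = p·sin Q/sin P ≈ 28.426.
Law of sines: r = p·sin R/sin P ≈ 23.47.
Median from R: ½√(2·q² + 2·p² − r²) ≈ 17.506.

17.5059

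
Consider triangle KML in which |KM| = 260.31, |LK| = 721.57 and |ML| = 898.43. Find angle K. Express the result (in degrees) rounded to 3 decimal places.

By the law of cosines, cos K = (|LK|² + |KM|² − |ML|²) / (2·|LK|·|KM|) ≈ -0.58231, so ∠K ≈ 125.61°.

∠K ≈ 125.613°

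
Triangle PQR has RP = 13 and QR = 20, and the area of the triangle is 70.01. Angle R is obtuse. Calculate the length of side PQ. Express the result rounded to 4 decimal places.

From area = ½·QR·RP·sin R, we get sin R = 2·area/(QR·RP) ≈ 0.53854.
Taking the obtuse solution, ∠R ≈ 147.42°.
Law of cosines then gives PQ ≈ 31.736.

31.7357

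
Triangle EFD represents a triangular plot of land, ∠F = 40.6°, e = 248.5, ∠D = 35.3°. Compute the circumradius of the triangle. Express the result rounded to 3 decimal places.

The third angle is ∠E = 180° − ∠F − ∠D = 104.10°.
Law of sines: f = e·sin F/sin E ≈ 166.74.
Law of sines: d = e·sin D/sin E ≈ 148.06.
Circumradius = e/(2 sin E) ≈ 128.11.

R ≈ 128.110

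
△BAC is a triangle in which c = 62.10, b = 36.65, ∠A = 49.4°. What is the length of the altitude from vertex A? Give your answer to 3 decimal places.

By the law of cosines, a² = c² + b² − 2·c·b·cos A = 2237.4, so a ≈ 47.301.
Area = ½·c·b·sin A ≈ 864.04.
The altitude from A has length 2·area/a ≈ 36.534.

h_A ≈ 36.534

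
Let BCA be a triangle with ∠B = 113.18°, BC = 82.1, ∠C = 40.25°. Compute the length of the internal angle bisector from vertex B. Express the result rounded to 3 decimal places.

t_B ≈ 53.427

The third angle is ∠A = 180° − ∠B − ∠C = 26.57°.
Law of sines: CA = BC·sin B/sin A ≈ 168.73.
Law of sines: AB = BC·sin C/sin A ≈ 118.6.
The bisector from B has length 2·AB·BC·cos(∠B/2)/(AB+BC) ≈ 53.427.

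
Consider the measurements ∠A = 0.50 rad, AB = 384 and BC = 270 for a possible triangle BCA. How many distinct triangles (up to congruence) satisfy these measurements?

AB·sin A = 384·sin(0.50 rad) ≈ 184.1.
Since AB sin A < BC < AB (184.1 < 270 < 384), two triangles exist.

2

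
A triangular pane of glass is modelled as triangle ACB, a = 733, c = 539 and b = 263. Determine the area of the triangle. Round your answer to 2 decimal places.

55248.75

Semiperimeter s = (733 + 539 + 263)/2 = 767.5.
Heron's formula: area = √(767.5·34.5·228.5·504.5) ≈ 55249.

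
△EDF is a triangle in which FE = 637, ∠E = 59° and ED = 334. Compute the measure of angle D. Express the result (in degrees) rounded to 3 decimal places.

89.379

By the law of cosines, DF² = FE² + ED² − 2·FE·ED·cos E = 2.9817e+05, so DF ≈ 546.05.
Law of cosines again: cos D = (ED² + DF² − FE²)/(2·ED·DF) ≈ 0.01084, so ∠D ≈ 89.38°.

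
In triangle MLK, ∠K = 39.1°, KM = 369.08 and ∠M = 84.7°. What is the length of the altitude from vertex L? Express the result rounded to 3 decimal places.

278.916

The third angle is ∠L = 180° − ∠K − ∠M = 56.20°.
Law of sines: LK = KM·sin M/sin L ≈ 442.25.
Law of sines: ML = KM·sin K/sin L ≈ 280.11.
Area = ½·KM·LK·sin K ≈ 51471.
The altitude from L has length 2·area/KM ≈ 278.92.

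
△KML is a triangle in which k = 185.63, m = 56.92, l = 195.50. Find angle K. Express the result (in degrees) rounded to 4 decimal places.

By the law of cosines, cos K = (m² + l² − k²) / (2·m·l) ≈ 0.31460, so ∠K ≈ 71.66°.

71.6634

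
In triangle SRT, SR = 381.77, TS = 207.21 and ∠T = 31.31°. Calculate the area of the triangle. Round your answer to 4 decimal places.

29251.5568

Law of sines: sin R = TS·sin T/SR ≈ 0.28206.
Since SR ≥ TS, only the acute value applies: ∠R ≈ 16.38°.
Then ∠S = 180° − ∠T − ∠R ≈ 132.31°.
Law of sines gives RT = SR·sin S/sin T ≈ 543.3.
Area = ½·SR·TS·sin S ≈ 29252.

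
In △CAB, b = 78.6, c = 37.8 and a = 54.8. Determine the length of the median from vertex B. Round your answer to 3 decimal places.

Median from B: ½√(2·c² + 2·a² − b²) ≈ 25.912.

25.912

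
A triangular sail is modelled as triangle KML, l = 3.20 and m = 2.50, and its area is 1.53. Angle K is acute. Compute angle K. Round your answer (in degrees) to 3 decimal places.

From area = ½·m·l·sin K, we get sin K = 2·area/(m·l) ≈ 0.38250.
Taking the acute solution, ∠K ≈ 22.49°.

22.489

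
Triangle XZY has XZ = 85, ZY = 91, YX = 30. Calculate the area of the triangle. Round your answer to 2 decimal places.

Semiperimeter s = (91 + 30 + 85)/2 = 103.
Heron's formula: area = √(103·12·73·18) ≈ 1274.4.

area ≈ 1274.40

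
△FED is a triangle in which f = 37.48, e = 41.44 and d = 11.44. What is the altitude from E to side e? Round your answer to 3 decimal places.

10.112

Semiperimeter s = (37.48 + 41.44 + 11.44)/2 = 45.18.
Heron's formula: area = √(45.18·7.7·3.74·33.74) ≈ 209.52.
The altitude from E has length 2·area/e ≈ 10.112.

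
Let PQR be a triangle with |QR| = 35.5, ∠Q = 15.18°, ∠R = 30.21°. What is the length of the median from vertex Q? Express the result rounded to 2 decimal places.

The third angle is ∠P = 180° − ∠Q − ∠R = 134.61°.
Law of sines: |RP| = |QR|·sin Q/sin P ≈ 13.058.
Law of sines: |PQ| = |QR|·sin R/sin P ≈ 25.091.
Median from Q: ½√(2·|PQ|² + 2·|QR|² − |RP|²) ≈ 30.038.

m_Q ≈ 30.04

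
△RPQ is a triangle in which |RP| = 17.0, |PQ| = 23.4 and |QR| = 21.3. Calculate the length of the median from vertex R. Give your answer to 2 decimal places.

m_R ≈ 15.31

Median from R: ½√(2·|QR|² + 2·|RP|² − |PQ|²) ≈ 15.312.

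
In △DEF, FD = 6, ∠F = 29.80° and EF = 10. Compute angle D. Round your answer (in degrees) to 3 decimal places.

By the law of cosines, DE² = EF² + FD² − 2·EF·FD·cos F = 31.868, so DE ≈ 5.6452.
Law of cosines again: cos D = (FD² + DE² − EF²)/(2·FD·DE) ≈ -0.47433, so ∠D ≈ 118.32°.

∠D ≈ 118.315°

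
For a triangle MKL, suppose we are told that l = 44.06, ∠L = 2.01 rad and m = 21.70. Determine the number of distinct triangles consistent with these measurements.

m·sin L = 21.70·sin(2.01 rad) ≈ 19.64.
Since ∠L is not acute, a triangle exists only if l > m; here l > m, so there is exactly one triangle.

1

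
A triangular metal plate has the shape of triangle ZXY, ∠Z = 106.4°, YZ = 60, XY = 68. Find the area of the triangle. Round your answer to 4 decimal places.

554.4923

Law of sines: sin X = YZ·sin Z/XY ≈ 0.84645.
Since XY ≥ YZ, only the acute value applies: ∠X ≈ 57.83°.
Then ∠Y = 180° − ∠Z − ∠X ≈ 15.77°.
Law of sines gives ZX = XY·sin Y/sin Z ≈ 19.267.
Area = ½·XY·YZ·sin Y ≈ 554.49.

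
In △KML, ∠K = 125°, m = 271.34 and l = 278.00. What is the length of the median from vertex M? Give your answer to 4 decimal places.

By the law of cosines, k² = m² + l² − 2·m·l·cos K = 2.3744e+05, so k ≈ 487.28.
Median from M: ½√(2·l² + 2·k² − m²) ≈ 372.77.

372.7689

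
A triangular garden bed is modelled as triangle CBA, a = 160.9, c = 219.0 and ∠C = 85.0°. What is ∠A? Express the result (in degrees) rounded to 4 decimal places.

47.0465

Law of sines: sin A = a·sin C/c ≈ 0.73191.
Since c ≥ a, only the acute value applies: ∠A ≈ 47.05°.
Then ∠B = 180° − ∠C − ∠A ≈ 47.95°.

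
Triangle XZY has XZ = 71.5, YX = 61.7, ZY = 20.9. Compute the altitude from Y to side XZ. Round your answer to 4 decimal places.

Semiperimeter s = (20.9 + 61.7 + 71.5)/2 = 77.05.
Heron's formula: area = √(77.05·56.15·15.35·5.55) ≈ 607.1.
The altitude from Y has length 2·area/XZ ≈ 16.982.

h_Y ≈ 16.9819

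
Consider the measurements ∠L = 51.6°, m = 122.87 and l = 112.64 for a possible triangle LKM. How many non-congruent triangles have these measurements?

m·sin L = 122.87·sin(51.6°) ≈ 96.29.
Since m sin L < l < m (96.29 < 112.64 < 122.87), two triangles exist.

2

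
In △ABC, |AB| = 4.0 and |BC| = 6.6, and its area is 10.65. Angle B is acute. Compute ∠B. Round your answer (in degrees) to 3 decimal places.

53.786

From area = ½·|AB|·|BC|·sin B, we get sin B = 2·area/(|AB|·|BC|) ≈ 0.80682.
Taking the acute solution, ∠B ≈ 53.79°.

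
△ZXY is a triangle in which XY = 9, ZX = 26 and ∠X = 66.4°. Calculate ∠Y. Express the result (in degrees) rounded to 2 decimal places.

By the law of cosines, YZ² = ZX² + XY² − 2·ZX·XY·cos X = 569.64, so YZ ≈ 23.867.
Law of cosines again: cos Y = (XY² + YZ² − ZX²)/(2·XY·YZ) ≈ -0.05904, so ∠Y ≈ 93.38°.

93.38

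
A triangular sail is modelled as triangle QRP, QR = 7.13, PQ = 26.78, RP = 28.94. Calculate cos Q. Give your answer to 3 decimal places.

cos Q ≈ -0.182

By the law of cosines, cos Q = (PQ² + QR² − RP²) / (2·PQ·QR) ≈ -0.18204, so ∠Q ≈ 100.49°.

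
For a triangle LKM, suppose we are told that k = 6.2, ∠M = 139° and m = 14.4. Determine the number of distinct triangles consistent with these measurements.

1

k·sin M = 6.2·sin(139°) ≈ 4.068.
Since ∠M is not acute, a triangle exists only if m > k; here m > k, so there is exactly one triangle.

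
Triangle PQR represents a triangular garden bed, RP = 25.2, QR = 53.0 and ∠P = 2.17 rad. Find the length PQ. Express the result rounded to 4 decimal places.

Law of sines: sin Q = RP·sin P/QR ≈ 0.39264.
Since QR ≥ RP, only the acute value applies: ∠Q ≈ 0.403 rad.
Then ∠R = π − ∠P − ∠Q ≈ 0.568 rad.
Law of sines gives PQ = QR·sin R/sin P ≈ 34.531.

34.5313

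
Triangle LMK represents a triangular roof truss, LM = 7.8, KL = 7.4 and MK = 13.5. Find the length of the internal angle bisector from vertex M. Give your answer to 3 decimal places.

9.622

By the law of cosines, cos M = (LM² + MK² − KL²) / (2·LM·MK) ≈ 0.89425, so ∠M ≈ 26.59°.
The bisector from M has length 2·LM·MK·cos(∠M/2)/(LM+MK) ≈ 9.6224.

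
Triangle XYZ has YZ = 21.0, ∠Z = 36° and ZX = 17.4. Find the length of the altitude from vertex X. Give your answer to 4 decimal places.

h_X ≈ 10.2275

By the law of cosines, XY² = YZ² + ZX² − 2·YZ·ZX·cos Z = 152.53, so XY ≈ 12.35.
Area = ½·YZ·ZX·sin Z ≈ 107.39.
The altitude from X has length 2·area/YZ ≈ 10.227.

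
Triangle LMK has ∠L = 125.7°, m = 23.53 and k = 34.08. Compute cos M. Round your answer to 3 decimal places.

By the law of cosines, l² = m² + k² − 2·m·k·cos L = 2651, so l ≈ 51.488.
Law of cosines again: cos M = (k² + l² − m²)/(2·k·l) ≈ 0.92858, so ∠M ≈ 21.78°.

cos M ≈ 0.929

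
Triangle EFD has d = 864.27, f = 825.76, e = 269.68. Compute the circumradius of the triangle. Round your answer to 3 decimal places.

R ≈ 432.199

By the law of cosines, cos E = (f² + d² − e²) / (2·f·d) ≈ 0.95009, so ∠E ≈ 18.18°.
Circumradius = e/(2 sin E) ≈ 432.2.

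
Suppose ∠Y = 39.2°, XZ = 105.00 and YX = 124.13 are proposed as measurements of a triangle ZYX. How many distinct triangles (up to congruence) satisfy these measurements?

YX·sin Y = 124.13·sin(39.2°) ≈ 78.45.
Since YX sin Y < XZ < YX (78.45 < 105.00 < 124.13), two triangles exist.

2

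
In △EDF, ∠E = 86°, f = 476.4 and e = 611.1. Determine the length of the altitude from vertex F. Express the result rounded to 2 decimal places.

Law of sines: sin F = f·sin E/e ≈ 0.77768.
Since e ≥ f, only the acute value applies: ∠F ≈ 51.05°.
Then ∠D = 180° − ∠E − ∠F ≈ 42.95°.
Law of sines gives d = e·sin D/sin E ≈ 417.41.
Area = ½·e·f·sin D ≈ 99184.
The altitude from F has length 2·area/f ≈ 416.39.

h_F ≈ 416.39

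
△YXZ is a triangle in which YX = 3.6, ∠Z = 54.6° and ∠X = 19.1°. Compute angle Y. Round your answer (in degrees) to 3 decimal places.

The third angle is ∠Y = 180° − ∠X − ∠Z = 106.30°.

106.300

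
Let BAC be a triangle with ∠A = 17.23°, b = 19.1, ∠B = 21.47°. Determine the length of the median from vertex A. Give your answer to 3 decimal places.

The third angle is ∠C = 180° − ∠B − ∠A = 141.30°.
Law of sines: a = b·sin A/sin B ≈ 15.457.
Law of sines: c = b·sin C/sin B ≈ 32.628.
Median from A: ½√(2·c² + 2·b² − a²) ≈ 25.592.

m_A ≈ 25.592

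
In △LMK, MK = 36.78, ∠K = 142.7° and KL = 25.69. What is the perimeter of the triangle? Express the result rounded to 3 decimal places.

121.766

By the law of cosines, LM² = MK² + KL² − 2·MK·KL·cos K = 3516, so LM ≈ 59.296.
Semiperimeter s = (36.78+25.69+59.296)/2 = 60.883.
Perimeter = 36.78 + 25.69 + 59.296 = 121.77.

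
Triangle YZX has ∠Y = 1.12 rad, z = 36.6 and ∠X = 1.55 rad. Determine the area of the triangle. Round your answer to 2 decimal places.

The third angle is ∠Z = π − ∠X − ∠Y = 0.472 rad.
Law of sines: y = z·sin Y/sin Z ≈ 72.514.
Law of sines: x = z·sin X/sin Z ≈ 80.545.
Area = ½·z·y·sin X ≈ 1326.7.

1326.73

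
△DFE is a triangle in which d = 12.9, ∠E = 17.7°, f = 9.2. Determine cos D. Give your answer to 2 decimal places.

By the law of cosines, e² = d² + f² − 2·d·f·cos E = 24.926, so e ≈ 4.9926.
Law of cosines again: cos D = (f² + e² − d²)/(2·f·e) ≈ -0.61878, so ∠D ≈ 128.23°.

cos D ≈ -0.62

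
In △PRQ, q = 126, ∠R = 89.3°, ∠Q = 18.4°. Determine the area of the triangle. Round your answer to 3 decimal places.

The third angle is ∠P = 180° − ∠R − ∠Q = 72.30°.
Law of sines: p = q·sin P/sin Q ≈ 380.28.
Law of sines: r = q·sin R/sin Q ≈ 399.15.
Area = ½·q·p·sin R ≈ 23956.

23955.918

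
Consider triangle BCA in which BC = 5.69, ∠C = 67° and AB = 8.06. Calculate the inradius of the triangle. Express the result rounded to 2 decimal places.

Law of sines: sin A = BC·sin C/AB ≈ 0.64984.
Since AB ≥ BC, only the acute value applies: ∠A ≈ 40.53°.
Then ∠B = 180° − ∠C − ∠A ≈ 72.47°.
Law of sines gives CA = AB·sin B/sin C ≈ 8.3495.
Area = ½·AB·BC·sin B ≈ 21.866.
Semiperimeter s = (8.3495+8.06+5.69)/2 = 11.05.
Inradius = area/s = 21.866/11.05 ≈ 1.9789.

r ≈ 1.98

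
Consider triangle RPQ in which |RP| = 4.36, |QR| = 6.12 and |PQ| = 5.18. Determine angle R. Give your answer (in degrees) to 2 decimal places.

By the law of cosines, cos R = (|QR|² + |RP|² − |PQ|²) / (2·|QR|·|RP|) ≈ 0.55525, so ∠R ≈ 56.27°.

∠R ≈ 56.27°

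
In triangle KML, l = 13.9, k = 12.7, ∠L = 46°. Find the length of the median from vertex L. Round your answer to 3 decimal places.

Law of sines: sin K = k·sin L/l ≈ 0.65724.
Since l ≥ k, only the acute value applies: ∠K ≈ 41.09°.
Then ∠M = 180° − ∠L − ∠K ≈ 92.91°.
Law of sines gives m = l·sin M/sin L ≈ 19.298.
Median from L: ½√(2·k² + 2·m² − l²) ≈ 14.784.

m_L ≈ 14.784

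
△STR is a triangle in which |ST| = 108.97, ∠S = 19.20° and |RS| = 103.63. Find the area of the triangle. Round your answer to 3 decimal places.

1856.873

Area = ½·|RS|·|ST|·sin S ≈ 1856.9.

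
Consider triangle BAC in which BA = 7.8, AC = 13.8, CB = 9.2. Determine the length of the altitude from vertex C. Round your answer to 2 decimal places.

Semiperimeter s = (13.8 + 9.2 + 7.8)/2 = 15.4.
Heron's formula: area = √(15.4·1.6·6.2·7.6) ≈ 34.074.
The altitude from C has length 2·area/BA ≈ 8.7369.

8.74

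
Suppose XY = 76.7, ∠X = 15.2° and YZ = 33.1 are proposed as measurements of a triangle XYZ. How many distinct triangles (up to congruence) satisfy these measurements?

XY·sin X = 76.7·sin(15.2°) ≈ 20.11.
Since XY sin X < YZ < XY (20.11 < 33.1 < 76.7), two triangles exist.

2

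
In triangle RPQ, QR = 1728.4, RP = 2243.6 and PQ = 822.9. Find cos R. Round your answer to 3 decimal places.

cos R ≈ 0.947

By the law of cosines, cos R = (QR² + RP² − PQ²) / (2·QR·RP) ≈ 0.94691, so ∠R ≈ 18.75°.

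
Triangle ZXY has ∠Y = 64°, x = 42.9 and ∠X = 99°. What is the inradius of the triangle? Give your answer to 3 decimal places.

r ≈ 5.174

The third angle is ∠Z = 180° − ∠X − ∠Y = 17.00°.
Law of sines: z = x·sin Z/sin X ≈ 12.699.
Law of sines: y = x·sin Y/sin X ≈ 39.039.
Area = ½·x·z·sin Y ≈ 244.83.
Semiperimeter s = (12.699+42.9+39.039)/2 = 47.319.
Inradius = area/s = 244.83/47.319 ≈ 5.174.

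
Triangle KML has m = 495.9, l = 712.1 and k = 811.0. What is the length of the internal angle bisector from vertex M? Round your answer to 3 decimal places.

t_M ≈ 718.535

By the law of cosines, cos M = (l² + k² − m²) / (2·l·k) ≈ 0.79556, so ∠M ≈ 37.29°.
The bisector from M has length 2·l·k·cos(∠M/2)/(l+k) ≈ 718.54.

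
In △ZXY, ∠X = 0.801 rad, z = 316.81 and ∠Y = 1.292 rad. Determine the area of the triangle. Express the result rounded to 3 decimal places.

The third angle is ∠Z = π − ∠X − ∠Y = 1.049 rad.
Law of sines: x = z·sin X/sin Z ≈ 262.47.
Law of sines: y = z·sin Y/sin Z ≈ 351.41.
Area = ½·z·x·sin Y ≈ 39971.

39970.766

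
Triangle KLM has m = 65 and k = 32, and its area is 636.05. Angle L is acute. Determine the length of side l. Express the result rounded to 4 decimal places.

From area = ½·m·k·sin L, we get sin L = 2·area/(m·k) ≈ 0.61159.
Taking the acute solution, ∠L ≈ 37.70°.
Law of cosines then gives l ≈ 44.246.

44.2459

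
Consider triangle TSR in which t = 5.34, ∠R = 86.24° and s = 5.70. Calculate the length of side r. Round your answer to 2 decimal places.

By the law of cosines, r² = t² + s² − 2·t·s·cos R = 57.014, so r ≈ 7.5507.

7.55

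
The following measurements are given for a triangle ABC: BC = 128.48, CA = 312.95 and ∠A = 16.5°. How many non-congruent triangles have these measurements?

2

CA·sin A = 312.95·sin(16.5°) ≈ 88.88.
Since CA sin A < BC < CA (88.88 < 128.48 < 312.95), two triangles exist.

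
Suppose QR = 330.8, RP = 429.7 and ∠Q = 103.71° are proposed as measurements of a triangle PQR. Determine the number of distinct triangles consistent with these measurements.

QR·sin Q = 330.8·sin(103.71°) ≈ 321.4.
Since ∠Q is not acute, a triangle exists only if RP > QR; here RP > QR, so there is exactly one triangle.

1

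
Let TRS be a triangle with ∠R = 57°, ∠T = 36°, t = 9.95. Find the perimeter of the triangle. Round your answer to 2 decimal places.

41.05

The third angle is ∠S = 180° − ∠T − ∠R = 87.00°.
Law of sines: r = t·sin R/sin T ≈ 14.197.
Law of sines: s = t·sin S/sin T ≈ 16.905.
Semiperimeter p = (9.95+14.197+16.905)/2 = 20.526.
Perimeter = 9.95 + 14.197 + 16.905 = 41.052.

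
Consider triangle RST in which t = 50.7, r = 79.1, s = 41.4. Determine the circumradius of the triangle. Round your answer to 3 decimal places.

44.803

By the law of cosines, cos R = (s² + t² − r²) / (2·s·t) ≈ -0.46984, so ∠R ≈ 118.02°.
Circumradius = r/(2 sin R) ≈ 44.803.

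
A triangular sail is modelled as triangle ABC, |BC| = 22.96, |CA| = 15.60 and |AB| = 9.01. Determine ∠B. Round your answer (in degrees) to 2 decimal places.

By the law of cosines, cos B = (|AB|² + |BC|² − |CA|²) / (2·|AB|·|BC|) ≈ 0.88215, so ∠B ≈ 28.10°.

∠B ≈ 28.10°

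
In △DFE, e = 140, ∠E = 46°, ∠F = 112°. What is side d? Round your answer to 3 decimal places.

72.907

The third angle is ∠D = 180° − ∠F − ∠E = 22.00°.
Law of sines: d = e·sin D/sin E ≈ 72.907.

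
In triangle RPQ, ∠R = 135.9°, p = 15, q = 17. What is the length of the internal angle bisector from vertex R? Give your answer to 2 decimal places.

t_R ≈ 5.98

By the law of cosines, r² = p² + q² − 2·p·q·cos R = 880.24, so r ≈ 29.669.
The bisector from R has length 2·p·q·cos(∠R/2)/(p+q) ≈ 5.9832.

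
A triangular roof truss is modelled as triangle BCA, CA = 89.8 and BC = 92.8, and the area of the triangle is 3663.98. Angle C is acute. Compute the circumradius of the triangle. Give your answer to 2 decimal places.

R ≈ 53.16

From area = ½·BC·CA·sin C, we get sin C = 2·area/(BC·CA) ≈ 0.87934.
Taking the acute solution, ∠C ≈ 61.56°.
Law of cosines then gives AB ≈ 93.484.
Circumradius = AB/(2 sin C) ≈ 53.156.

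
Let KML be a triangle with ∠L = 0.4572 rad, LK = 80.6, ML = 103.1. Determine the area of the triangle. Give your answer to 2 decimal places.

Area = ½·ML·LK·sin L ≈ 1834.1.

area ≈ 1834.14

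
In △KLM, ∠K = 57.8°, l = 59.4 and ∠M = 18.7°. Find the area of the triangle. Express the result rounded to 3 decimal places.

492.223

The third angle is ∠L = 180° − ∠M − ∠K = 103.50°.
Law of sines: k = l·sin K/sin L ≈ 51.692.
Law of sines: m = l·sin M/sin L ≈ 19.586.
Area = ½·l·k·sin M ≈ 492.22.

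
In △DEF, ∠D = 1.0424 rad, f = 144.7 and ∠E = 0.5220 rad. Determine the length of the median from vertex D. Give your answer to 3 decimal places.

m_D ≈ 95.748

The third angle is ∠F = π − ∠D − ∠E = 1.5772 rad.
Law of sines: d = f·sin D/sin F ≈ 124.97.
Law of sines: e = f·sin E/sin F ≈ 72.151.
Median from D: ½√(2·e² + 2·f² − d²) ≈ 95.748.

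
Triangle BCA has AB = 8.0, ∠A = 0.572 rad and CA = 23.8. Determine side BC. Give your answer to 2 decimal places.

17.61

By the law of cosines, BC² = CA² + AB² − 2·CA·AB·cos A = 310.26, so BC ≈ 17.614.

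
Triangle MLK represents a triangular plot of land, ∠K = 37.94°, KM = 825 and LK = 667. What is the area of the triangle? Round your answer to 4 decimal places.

Area = ½·LK·KM·sin K ≈ 1.6916e+05.

169164.4221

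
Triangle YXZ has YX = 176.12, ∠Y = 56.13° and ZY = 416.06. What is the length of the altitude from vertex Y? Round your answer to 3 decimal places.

By the law of cosines, XZ² = ZY² + YX² − 2·ZY·YX·cos Y = 1.2245e+05, so XZ ≈ 349.93.
Area = ½·ZY·YX·sin Y ≈ 30421.
The altitude from Y has length 2·area/XZ ≈ 173.87.

h_Y ≈ 173.870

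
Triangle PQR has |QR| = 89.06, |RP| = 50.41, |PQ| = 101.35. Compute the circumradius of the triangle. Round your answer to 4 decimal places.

By the law of cosines, cos P = (|RP|² + |PQ|² − |QR|²) / (2·|RP|·|PQ|) ≈ 0.47771, so ∠P ≈ 61.46°.
Circumradius = |QR|/(2 sin P) ≈ 50.688.

50.6877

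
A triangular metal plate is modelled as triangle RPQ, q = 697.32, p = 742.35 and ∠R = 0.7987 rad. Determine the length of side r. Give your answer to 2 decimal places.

561.31

By the law of cosines, r² = p² + q² − 2·p·q·cos R = 3.1507e+05, so r ≈ 561.31.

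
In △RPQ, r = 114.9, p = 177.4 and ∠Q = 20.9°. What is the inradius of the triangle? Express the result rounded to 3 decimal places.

19.470

By the law of cosines, q² = r² + p² − 2·r·p·cos Q = 6588.5, so q ≈ 81.17.
Area = ½·r·p·sin Q ≈ 3635.7.
Semiperimeter s = (114.9+177.4+81.17)/2 = 186.73.
Inradius = area/s = 3635.7/186.73 ≈ 19.47.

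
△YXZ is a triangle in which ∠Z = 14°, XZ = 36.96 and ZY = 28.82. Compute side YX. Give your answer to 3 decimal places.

11.382

By the law of cosines, YX² = XZ² + ZY² − 2·XZ·ZY·cos Z = 129.54, so YX ≈ 11.382.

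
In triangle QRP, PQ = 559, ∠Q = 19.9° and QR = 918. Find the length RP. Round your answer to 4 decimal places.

436.0788

By the law of cosines, RP² = PQ² + QR² − 2·PQ·QR·cos Q = 1.9016e+05, so RP ≈ 436.08.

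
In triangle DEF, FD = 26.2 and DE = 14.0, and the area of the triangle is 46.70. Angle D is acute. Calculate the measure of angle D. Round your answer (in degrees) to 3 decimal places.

∠D ≈ 14.752°

From area = ½·FD·DE·sin D, we get sin D = 2·area/(FD·DE) ≈ 0.25463.
Taking the acute solution, ∠D ≈ 14.75°.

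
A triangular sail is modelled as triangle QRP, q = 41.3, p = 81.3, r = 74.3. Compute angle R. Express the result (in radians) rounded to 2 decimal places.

1.14

By the law of cosines, cos R = (p² + q² − r²) / (2·p·q) ≈ 0.41619, so ∠R ≈ 1.142 rad.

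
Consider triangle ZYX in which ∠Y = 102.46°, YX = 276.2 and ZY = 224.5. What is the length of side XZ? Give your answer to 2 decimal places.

391.72

By the law of cosines, XZ² = ZY² + YX² − 2·ZY·YX·cos Y = 1.5344e+05, so XZ ≈ 391.72.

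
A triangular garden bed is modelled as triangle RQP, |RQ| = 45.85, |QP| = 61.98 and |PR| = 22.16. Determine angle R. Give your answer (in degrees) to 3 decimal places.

By the law of cosines, cos R = (|PR|² + |RQ|² − |QP|²) / (2·|PR|·|RQ|) ≈ -0.61427, so ∠R ≈ 127.90°.

∠R ≈ 127.899°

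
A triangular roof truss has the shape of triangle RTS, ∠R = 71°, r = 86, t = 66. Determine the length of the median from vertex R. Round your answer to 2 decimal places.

Law of sines: sin T = t·sin R/r ≈ 0.72563.
Since r ≥ t, only the acute value applies: ∠T ≈ 46.52°.
Then ∠S = 180° − ∠R − ∠T ≈ 62.48°.
Law of sines gives s = r·sin S/sin R ≈ 80.663.
Median from R: ½√(2·t² + 2·s² − r²) ≈ 59.852.

59.85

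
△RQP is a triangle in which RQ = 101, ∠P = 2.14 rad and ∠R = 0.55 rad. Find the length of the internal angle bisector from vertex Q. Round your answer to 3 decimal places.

The third angle is ∠Q = π − ∠P − ∠R = 0.452 rad.
Law of sines: QP = RQ·sin R/sin P ≈ 62.673.
Law of sines: PR = RQ·sin Q/sin P ≈ 52.327.
The bisector from Q has length 2·RQ·QP·cos(∠Q/2)/(RQ+QP) ≈ 75.386.

t_Q ≈ 75.386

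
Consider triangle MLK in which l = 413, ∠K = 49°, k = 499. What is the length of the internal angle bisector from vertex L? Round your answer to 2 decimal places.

Law of sines: sin L = l·sin K/k ≈ 0.62464.
Since k ≥ l, only the acute value applies: ∠L ≈ 38.66°.
Then ∠M = 180° − ∠K − ∠L ≈ 92.34°.
Law of sines gives m = k·sin M/sin K ≈ 660.63.
The bisector from L has length 2·k·m·cos(∠L/2)/(k+m) ≈ 536.51.

t_L ≈ 536.51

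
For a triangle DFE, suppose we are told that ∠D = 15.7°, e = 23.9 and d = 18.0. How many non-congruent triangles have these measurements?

2

e·sin D = 23.9·sin(15.7°) ≈ 6.467.
Since e sin D < d < e (6.467 < 18.0 < 23.9), two triangles exist.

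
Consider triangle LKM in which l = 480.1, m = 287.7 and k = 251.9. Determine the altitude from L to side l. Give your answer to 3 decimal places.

Semiperimeter s = (480.1 + 251.9 + 287.7)/2 = 509.85.
Heron's formula: area = √(509.85·29.75·257.95·222.15) ≈ 29482.
The altitude from L has length 2·area/l ≈ 122.82.

h_L ≈ 122.816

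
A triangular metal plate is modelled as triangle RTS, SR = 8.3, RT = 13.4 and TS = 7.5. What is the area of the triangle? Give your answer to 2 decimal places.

area ≈ 27.99

Semiperimeter s = (7.5 + 8.3 + 13.4)/2 = 14.6.
Heron's formula: area = √(14.6·7.1·6.3·1.2) ≈ 27.994.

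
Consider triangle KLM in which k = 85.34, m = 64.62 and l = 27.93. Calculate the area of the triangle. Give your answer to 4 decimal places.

689.8555

Semiperimeter s = (85.34 + 27.93 + 64.62)/2 = 88.945.
Heron's formula: area = √(88.945·3.605·61.015·24.325) ≈ 689.86.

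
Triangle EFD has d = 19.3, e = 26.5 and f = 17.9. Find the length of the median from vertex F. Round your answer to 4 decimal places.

Median from F: ½√(2·d² + 2·e² − f²) ≈ 21.384.

m_F ≈ 21.3838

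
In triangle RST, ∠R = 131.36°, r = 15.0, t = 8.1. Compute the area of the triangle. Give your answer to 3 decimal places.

area ≈ 25.414

Law of sines: sin T = t·sin R/r ≈ 0.40531.
Since r ≥ t, only the acute value applies: ∠T ≈ 23.91°.
Then ∠S = 180° − ∠R − ∠T ≈ 24.73°.
Law of sines gives s = r·sin S/sin R ≈ 8.3603.
Area = ½·r·t·sin S ≈ 25.414.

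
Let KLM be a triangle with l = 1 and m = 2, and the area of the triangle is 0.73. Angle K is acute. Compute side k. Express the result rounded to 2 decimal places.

From area = ½·l·m·sin K, we get sin K = 2·area/(l·m) ≈ 0.73000.
Taking the acute solution, ∠K ≈ 0.818 rad.
Law of cosines then gives k ≈ 1.5054.

1.51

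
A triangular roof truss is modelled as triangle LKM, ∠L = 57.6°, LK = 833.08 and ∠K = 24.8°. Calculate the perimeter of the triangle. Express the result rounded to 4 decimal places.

perimeter ≈ 1895.2404

The third angle is ∠M = 180° − ∠L − ∠K = 97.60°.
Law of sines: KM = LK·sin L/sin M ≈ 709.63.
Law of sines: ML = LK·sin K/sin M ≈ 352.53.
Semiperimeter s = (709.63+352.53+833.08)/2 = 947.62.
Perimeter = 709.63 + 352.53 + 833.08 = 1895.2.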